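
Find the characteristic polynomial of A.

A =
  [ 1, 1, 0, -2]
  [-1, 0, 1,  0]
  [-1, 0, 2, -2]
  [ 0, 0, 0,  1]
x^4 - 4*x^3 + 6*x^2 - 4*x + 1

Expanding det(x·I − A) (e.g. by cofactor expansion or by noting that A is similar to its Jordan form J, which has the same characteristic polynomial as A) gives
  χ_A(x) = x^4 - 4*x^3 + 6*x^2 - 4*x + 1
which factors as (x - 1)^4. The eigenvalues (with algebraic multiplicities) are λ = 1 with multiplicity 4.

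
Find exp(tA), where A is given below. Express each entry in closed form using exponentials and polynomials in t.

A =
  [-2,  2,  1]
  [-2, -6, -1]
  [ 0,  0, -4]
e^{tA} =
  [2*t*exp(-4*t) + exp(-4*t), 2*t*exp(-4*t), t*exp(-4*t)]
  [-2*t*exp(-4*t), -2*t*exp(-4*t) + exp(-4*t), -t*exp(-4*t)]
  [0, 0, exp(-4*t)]

Strategy: write A = P · J · P⁻¹ where J is a Jordan canonical form, so e^{tA} = P · e^{tJ} · P⁻¹, and e^{tJ} can be computed block-by-block.

A has Jordan form
J =
  [-4,  1,  0]
  [ 0, -4,  0]
  [ 0,  0, -4]
(up to reordering of blocks).

Per-block formulas:
  For a 1×1 block at λ = -4: exp(t · [-4]) = [e^(-4t)].
  For a 2×2 Jordan block J_2(-4): exp(t · J_2(-4)) = e^(-4t)·(I + t·N), where N is the 2×2 nilpotent shift.

After assembling e^{tJ} and conjugating by P, we get:

e^{tA} =
  [2*t*exp(-4*t) + exp(-4*t), 2*t*exp(-4*t), t*exp(-4*t)]
  [-2*t*exp(-4*t), -2*t*exp(-4*t) + exp(-4*t), -t*exp(-4*t)]
  [0, 0, exp(-4*t)]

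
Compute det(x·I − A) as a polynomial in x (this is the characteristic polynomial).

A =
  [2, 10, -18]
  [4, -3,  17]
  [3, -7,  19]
x^3 - 18*x^2 + 108*x - 216

Expanding det(x·I − A) (e.g. by cofactor expansion or by noting that A is similar to its Jordan form J, which has the same characteristic polynomial as A) gives
  χ_A(x) = x^3 - 18*x^2 + 108*x - 216
which factors as (x - 6)^3. The eigenvalues (with algebraic multiplicities) are λ = 6 with multiplicity 3.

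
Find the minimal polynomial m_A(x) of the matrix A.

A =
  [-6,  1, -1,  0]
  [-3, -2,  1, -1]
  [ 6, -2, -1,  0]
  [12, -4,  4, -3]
x^3 + 9*x^2 + 27*x + 27

The characteristic polynomial is χ_A(x) = (x + 3)^4, so the eigenvalues are known. The minimal polynomial is
  m_A(x) = Π_λ (x − λ)^{k_λ}
where k_λ is the size of the *largest* Jordan block for λ (equivalently, the smallest k with (A − λI)^k v = 0 for every generalised eigenvector v of λ).

  λ = -3: largest Jordan block has size 3, contributing (x + 3)^3

So m_A(x) = (x + 3)^3 = x^3 + 9*x^2 + 27*x + 27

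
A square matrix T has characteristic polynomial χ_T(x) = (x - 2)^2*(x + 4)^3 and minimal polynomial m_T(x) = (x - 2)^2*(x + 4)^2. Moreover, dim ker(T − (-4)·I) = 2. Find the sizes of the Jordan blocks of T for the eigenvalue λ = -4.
Block sizes for λ = -4: [2, 1]

Step 1 — from the characteristic polynomial, algebraic multiplicity of λ = -4 is 3. From dim ker(T − (-4)·I) = 2, there are exactly 2 Jordan blocks for λ = -4.
Step 2 — from the minimal polynomial, the factor (x + 4)^2 tells us the largest block for λ = -4 has size 2.
Step 3 — with total size 3, 2 blocks, and largest block 2, the block sizes (in nonincreasing order) are [2, 1].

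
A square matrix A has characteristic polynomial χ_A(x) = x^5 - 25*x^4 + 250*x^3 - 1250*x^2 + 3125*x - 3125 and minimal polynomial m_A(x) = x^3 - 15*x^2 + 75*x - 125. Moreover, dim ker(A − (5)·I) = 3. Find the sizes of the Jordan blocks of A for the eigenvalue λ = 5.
Block sizes for λ = 5: [3, 1, 1]

Step 1 — from the characteristic polynomial, algebraic multiplicity of λ = 5 is 5. From dim ker(A − (5)·I) = 3, there are exactly 3 Jordan blocks for λ = 5.
Step 2 — from the minimal polynomial, the factor (x − 5)^3 tells us the largest block for λ = 5 has size 3.
Step 3 — with total size 5, 3 blocks, and largest block 3, the block sizes (in nonincreasing order) are [3, 1, 1].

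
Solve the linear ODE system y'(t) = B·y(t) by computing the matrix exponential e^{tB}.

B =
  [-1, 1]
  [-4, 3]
e^{tB} =
  [-2*t*exp(t) + exp(t), t*exp(t)]
  [-4*t*exp(t), 2*t*exp(t) + exp(t)]

Strategy: write B = P · J · P⁻¹ where J is a Jordan canonical form, so e^{tB} = P · e^{tJ} · P⁻¹, and e^{tJ} can be computed block-by-block.

B has Jordan form
J =
  [1, 1]
  [0, 1]
(up to reordering of blocks).

Per-block formulas:
  For a 2×2 Jordan block J_2(1): exp(t · J_2(1)) = e^(1t)·(I + t·N), where N is the 2×2 nilpotent shift.

After assembling e^{tJ} and conjugating by P, we get:

e^{tB} =
  [-2*t*exp(t) + exp(t), t*exp(t)]
  [-4*t*exp(t), 2*t*exp(t) + exp(t)]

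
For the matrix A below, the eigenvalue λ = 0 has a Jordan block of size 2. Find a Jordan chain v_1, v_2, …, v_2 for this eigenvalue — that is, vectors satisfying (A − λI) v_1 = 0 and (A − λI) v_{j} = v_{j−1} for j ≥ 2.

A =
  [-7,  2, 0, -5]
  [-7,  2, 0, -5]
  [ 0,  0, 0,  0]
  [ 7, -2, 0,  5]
A Jordan chain for λ = 0 of length 2:
v_1 = (-7, -7, 0, 7)ᵀ
v_2 = (1, 0, 0, 0)ᵀ

Let N = A − (0)·I. We want v_2 with N^2 v_2 = 0 but N^1 v_2 ≠ 0; then v_{j-1} := N · v_j for j = 2, …, 2.

Pick v_2 = (1, 0, 0, 0)ᵀ.
Then v_1 = N · v_2 = (-7, -7, 0, 7)ᵀ.

Sanity check: (A − (0)·I) v_1 = (0, 0, 0, 0)ᵀ = 0. ✓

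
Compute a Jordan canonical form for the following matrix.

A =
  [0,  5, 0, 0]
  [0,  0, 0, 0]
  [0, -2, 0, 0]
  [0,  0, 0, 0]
J_2(0) ⊕ J_1(0) ⊕ J_1(0)

The characteristic polynomial is
  det(x·I − A) = x^4

Eigenvalues and multiplicities (the geometric multiplicity of λ is n − rank(A − λI), which equals the number of Jordan blocks for λ):
  λ = 0: algebraic multiplicity = 4, geometric multiplicity = 3

Determining the block sizes for each eigenvalue:
  λ = 0: 3 blocks summing to 4 forces exactly one block of size 2 and the rest size 1 → block sizes [2, 1, 1]

Assembling the blocks gives a Jordan form
J =
  [0, 1, 0, 0]
  [0, 0, 0, 0]
  [0, 0, 0, 0]
  [0, 0, 0, 0]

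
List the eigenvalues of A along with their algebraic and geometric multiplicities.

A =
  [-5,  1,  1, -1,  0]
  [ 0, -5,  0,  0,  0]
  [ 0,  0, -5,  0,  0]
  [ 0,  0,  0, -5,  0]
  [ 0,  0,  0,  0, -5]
λ = -5: alg = 5, geom = 4

Step 1 — factor the characteristic polynomial to read off the algebraic multiplicities:
  χ_A(x) = (x + 5)^5

Step 2 — compute geometric multiplicities via the rank-nullity identity g(λ) = n − rank(A − λI):
  rank(A − (-5)·I) = 1, so dim ker(A − (-5)·I) = n − 1 = 4

Summary:
  λ = -5: algebraic multiplicity = 5, geometric multiplicity = 4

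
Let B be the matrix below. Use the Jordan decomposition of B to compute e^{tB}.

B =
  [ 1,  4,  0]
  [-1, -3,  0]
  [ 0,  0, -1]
e^{tB} =
  [2*t*exp(-t) + exp(-t), 4*t*exp(-t), 0]
  [-t*exp(-t), -2*t*exp(-t) + exp(-t), 0]
  [0, 0, exp(-t)]

Strategy: write B = P · J · P⁻¹ where J is a Jordan canonical form, so e^{tB} = P · e^{tJ} · P⁻¹, and e^{tJ} can be computed block-by-block.

B has Jordan form
J =
  [-1,  1,  0]
  [ 0, -1,  0]
  [ 0,  0, -1]
(up to reordering of blocks).

Per-block formulas:
  For a 2×2 Jordan block J_2(-1): exp(t · J_2(-1)) = e^(-1t)·(I + t·N), where N is the 2×2 nilpotent shift.
  For a 1×1 block at λ = -1: exp(t · [-1]) = [e^(-1t)].

After assembling e^{tJ} and conjugating by P, we get:

e^{tB} =
  [2*t*exp(-t) + exp(-t), 4*t*exp(-t), 0]
  [-t*exp(-t), -2*t*exp(-t) + exp(-t), 0]
  [0, 0, exp(-t)]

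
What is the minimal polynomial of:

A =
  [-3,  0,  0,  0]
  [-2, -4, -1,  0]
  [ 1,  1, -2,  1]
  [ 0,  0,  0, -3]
x^3 + 9*x^2 + 27*x + 27

The characteristic polynomial is χ_A(x) = (x + 3)^4, so the eigenvalues are known. The minimal polynomial is
  m_A(x) = Π_λ (x − λ)^{k_λ}
where k_λ is the size of the *largest* Jordan block for λ (equivalently, the smallest k with (A − λI)^k v = 0 for every generalised eigenvector v of λ).

  λ = -3: largest Jordan block has size 3, contributing (x + 3)^3

So m_A(x) = (x + 3)^3 = x^3 + 9*x^2 + 27*x + 27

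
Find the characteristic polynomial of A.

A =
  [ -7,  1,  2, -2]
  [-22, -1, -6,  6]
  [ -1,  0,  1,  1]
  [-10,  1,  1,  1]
x^4 + 6*x^3 - 11*x^2 - 60*x + 100

Expanding det(x·I − A) (e.g. by cofactor expansion or by noting that A is similar to its Jordan form J, which has the same characteristic polynomial as A) gives
  χ_A(x) = x^4 + 6*x^3 - 11*x^2 - 60*x + 100
which factors as (x - 2)^2*(x + 5)^2. The eigenvalues (with algebraic multiplicities) are λ = -5 with multiplicity 2, λ = 2 with multiplicity 2.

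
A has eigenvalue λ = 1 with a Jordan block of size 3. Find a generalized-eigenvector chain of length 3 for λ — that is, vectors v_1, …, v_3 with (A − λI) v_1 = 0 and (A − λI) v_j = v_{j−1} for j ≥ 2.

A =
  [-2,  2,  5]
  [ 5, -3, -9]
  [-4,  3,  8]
A Jordan chain for λ = 1 of length 3:
v_1 = (-1, 1, -1)ᵀ
v_2 = (-3, 5, -4)ᵀ
v_3 = (1, 0, 0)ᵀ

Let N = A − (1)·I. We want v_3 with N^3 v_3 = 0 but N^2 v_3 ≠ 0; then v_{j-1} := N · v_j for j = 3, …, 2.

Pick v_3 = (1, 0, 0)ᵀ.
Then v_2 = N · v_3 = (-3, 5, -4)ᵀ.
Then v_1 = N · v_2 = (-1, 1, -1)ᵀ.

Sanity check: (A − (1)·I) v_1 = (0, 0, 0)ᵀ = 0. ✓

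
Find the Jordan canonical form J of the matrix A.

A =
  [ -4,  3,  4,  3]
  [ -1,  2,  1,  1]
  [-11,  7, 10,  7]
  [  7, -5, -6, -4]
J_3(1) ⊕ J_1(1)

The characteristic polynomial is
  det(x·I − A) = x^4 - 4*x^3 + 6*x^2 - 4*x + 1 = (x - 1)^4

Eigenvalues and multiplicities (the geometric multiplicity of λ is n − rank(A − λI), which equals the number of Jordan blocks for λ):
  λ = 1: algebraic multiplicity = 4, geometric multiplicity = 2

Determining the block sizes for each eigenvalue:
  λ = 1: with am = 4 and gm = 2, the partition is not yet determined (e.g. several partitions of 4 into 2 parts exist). Let N = A − (1)·I. Computing rank(N^1) = 2, rank(N^2) = 1, rank(N^3) = 0; the number of blocks of size ≥ j is rank(N^{j−1}) − rank(N^j), giving [2, 1, 1]. So we have 1 block(s) of size 3, 1 block(s) of size 1 → block sizes [3, 1]

Assembling the blocks gives a Jordan form
J =
  [1, 1, 0, 0]
  [0, 1, 1, 0]
  [0, 0, 1, 0]
  [0, 0, 0, 1]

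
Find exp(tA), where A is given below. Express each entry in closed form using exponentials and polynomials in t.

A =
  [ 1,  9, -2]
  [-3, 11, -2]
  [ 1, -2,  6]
e^{tA} =
  [-2*t^2*exp(6*t) - 5*t*exp(6*t) + exp(6*t), 2*t^2*exp(6*t) + 9*t*exp(6*t), -4*t^2*exp(6*t) - 2*t*exp(6*t)]
  [-t^2*exp(6*t) - 3*t*exp(6*t), t^2*exp(6*t) + 5*t*exp(6*t) + exp(6*t), -2*t^2*exp(6*t) - 2*t*exp(6*t)]
  [t^2*exp(6*t)/2 + t*exp(6*t), -t^2*exp(6*t)/2 - 2*t*exp(6*t), t^2*exp(6*t) + exp(6*t)]

Strategy: write A = P · J · P⁻¹ where J is a Jordan canonical form, so e^{tA} = P · e^{tJ} · P⁻¹, and e^{tJ} can be computed block-by-block.

A has Jordan form
J =
  [6, 1, 0]
  [0, 6, 1]
  [0, 0, 6]
(up to reordering of blocks).

Per-block formulas:
  For a 3×3 Jordan block J_3(6): exp(t · J_3(6)) = e^(6t)·(I + t·N + (t^2/2)·N^2), where N is the 3×3 nilpotent shift.

After assembling e^{tJ} and conjugating by P, we get:

e^{tA} =
  [-2*t^2*exp(6*t) - 5*t*exp(6*t) + exp(6*t), 2*t^2*exp(6*t) + 9*t*exp(6*t), -4*t^2*exp(6*t) - 2*t*exp(6*t)]
  [-t^2*exp(6*t) - 3*t*exp(6*t), t^2*exp(6*t) + 5*t*exp(6*t) + exp(6*t), -2*t^2*exp(6*t) - 2*t*exp(6*t)]
  [t^2*exp(6*t)/2 + t*exp(6*t), -t^2*exp(6*t)/2 - 2*t*exp(6*t), t^2*exp(6*t) + exp(6*t)]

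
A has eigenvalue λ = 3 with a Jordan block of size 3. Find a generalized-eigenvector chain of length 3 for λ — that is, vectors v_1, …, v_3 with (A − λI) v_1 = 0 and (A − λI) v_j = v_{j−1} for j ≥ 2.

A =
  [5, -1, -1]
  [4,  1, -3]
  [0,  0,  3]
A Jordan chain for λ = 3 of length 3:
v_1 = (1, 2, 0)ᵀ
v_2 = (-1, -3, 0)ᵀ
v_3 = (0, 0, 1)ᵀ

Let N = A − (3)·I. We want v_3 with N^3 v_3 = 0 but N^2 v_3 ≠ 0; then v_{j-1} := N · v_j for j = 3, …, 2.

Pick v_3 = (0, 0, 1)ᵀ.
Then v_2 = N · v_3 = (-1, -3, 0)ᵀ.
Then v_1 = N · v_2 = (1, 2, 0)ᵀ.

Sanity check: (A − (3)·I) v_1 = (0, 0, 0)ᵀ = 0. ✓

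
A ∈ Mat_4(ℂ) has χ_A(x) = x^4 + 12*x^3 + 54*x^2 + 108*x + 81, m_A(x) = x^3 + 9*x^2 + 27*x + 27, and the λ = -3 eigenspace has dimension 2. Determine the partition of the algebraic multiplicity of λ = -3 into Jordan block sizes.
Block sizes for λ = -3: [3, 1]

Step 1 — from the characteristic polynomial, algebraic multiplicity of λ = -3 is 4. From dim ker(A − (-3)·I) = 2, there are exactly 2 Jordan blocks for λ = -3.
Step 2 — from the minimal polynomial, the factor (x + 3)^3 tells us the largest block for λ = -3 has size 3.
Step 3 — with total size 4, 2 blocks, and largest block 3, the block sizes (in nonincreasing order) are [3, 1].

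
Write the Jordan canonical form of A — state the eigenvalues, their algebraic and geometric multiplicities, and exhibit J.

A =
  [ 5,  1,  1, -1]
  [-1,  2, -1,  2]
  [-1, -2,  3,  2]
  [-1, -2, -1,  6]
J_3(4) ⊕ J_1(4)

The characteristic polynomial is
  det(x·I − A) = x^4 - 16*x^3 + 96*x^2 - 256*x + 256 = (x - 4)^4

Eigenvalues and multiplicities (the geometric multiplicity of λ is n − rank(A − λI), which equals the number of Jordan blocks for λ):
  λ = 4: algebraic multiplicity = 4, geometric multiplicity = 2

Determining the block sizes for each eigenvalue:
  λ = 4: with am = 4 and gm = 2, the partition is not yet determined (e.g. several partitions of 4 into 2 parts exist). Let N = A − (4)·I. Computing rank(N^1) = 2, rank(N^2) = 1, rank(N^3) = 0; the number of blocks of size ≥ j is rank(N^{j−1}) − rank(N^j), giving [2, 1, 1]. So we have 1 block(s) of size 3, 1 block(s) of size 1 → block sizes [3, 1]

Assembling the blocks gives a Jordan form
J =
  [4, 1, 0, 0]
  [0, 4, 1, 0]
  [0, 0, 4, 0]
  [0, 0, 0, 4]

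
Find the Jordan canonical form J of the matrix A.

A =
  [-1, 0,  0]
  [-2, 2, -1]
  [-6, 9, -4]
J_2(-1) ⊕ J_1(-1)

The characteristic polynomial is
  det(x·I − A) = x^3 + 3*x^2 + 3*x + 1 = (x + 1)^3

Eigenvalues and multiplicities (the geometric multiplicity of λ is n − rank(A − λI), which equals the number of Jordan blocks for λ):
  λ = -1: algebraic multiplicity = 3, geometric multiplicity = 2

Determining the block sizes for each eigenvalue:
  λ = -1: 2 blocks summing to 3 forces exactly one block of size 2 and the rest size 1 → block sizes [2, 1]

Assembling the blocks gives a Jordan form
J =
  [-1,  1,  0]
  [ 0, -1,  0]
  [ 0,  0, -1]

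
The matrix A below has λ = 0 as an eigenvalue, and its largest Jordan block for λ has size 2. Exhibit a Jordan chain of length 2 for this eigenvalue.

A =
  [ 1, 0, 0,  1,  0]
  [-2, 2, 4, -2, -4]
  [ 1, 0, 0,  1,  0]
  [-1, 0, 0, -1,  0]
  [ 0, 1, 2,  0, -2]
A Jordan chain for λ = 0 of length 2:
v_1 = (1, -2, 1, -1, 0)ᵀ
v_2 = (1, 0, 0, 0, 0)ᵀ

Let N = A − (0)·I. We want v_2 with N^2 v_2 = 0 but N^1 v_2 ≠ 0; then v_{j-1} := N · v_j for j = 2, …, 2.

Pick v_2 = (1, 0, 0, 0, 0)ᵀ.
Then v_1 = N · v_2 = (1, -2, 1, -1, 0)ᵀ.

Sanity check: (A − (0)·I) v_1 = (0, 0, 0, 0, 0)ᵀ = 0. ✓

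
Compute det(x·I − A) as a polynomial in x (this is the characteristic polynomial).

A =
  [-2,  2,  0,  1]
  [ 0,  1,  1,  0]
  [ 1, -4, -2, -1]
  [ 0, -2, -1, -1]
x^4 + 4*x^3 + 6*x^2 + 4*x + 1

Expanding det(x·I − A) (e.g. by cofactor expansion or by noting that A is similar to its Jordan form J, which has the same characteristic polynomial as A) gives
  χ_A(x) = x^4 + 4*x^3 + 6*x^2 + 4*x + 1
which factors as (x + 1)^4. The eigenvalues (with algebraic multiplicities) are λ = -1 with multiplicity 4.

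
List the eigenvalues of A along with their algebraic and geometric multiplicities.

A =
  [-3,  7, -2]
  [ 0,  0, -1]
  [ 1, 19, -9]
λ = -4: alg = 3, geom = 1

Step 1 — factor the characteristic polynomial to read off the algebraic multiplicities:
  χ_A(x) = (x + 4)^3

Step 2 — compute geometric multiplicities via the rank-nullity identity g(λ) = n − rank(A − λI):
  rank(A − (-4)·I) = 2, so dim ker(A − (-4)·I) = n − 2 = 1

Summary:
  λ = -4: algebraic multiplicity = 3, geometric multiplicity = 1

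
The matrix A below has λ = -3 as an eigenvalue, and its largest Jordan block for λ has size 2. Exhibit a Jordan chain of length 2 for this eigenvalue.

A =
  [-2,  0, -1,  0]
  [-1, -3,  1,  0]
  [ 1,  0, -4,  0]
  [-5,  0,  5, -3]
A Jordan chain for λ = -3 of length 2:
v_1 = (1, -1, 1, -5)ᵀ
v_2 = (1, 0, 0, 0)ᵀ

Let N = A − (-3)·I. We want v_2 with N^2 v_2 = 0 but N^1 v_2 ≠ 0; then v_{j-1} := N · v_j for j = 2, …, 2.

Pick v_2 = (1, 0, 0, 0)ᵀ.
Then v_1 = N · v_2 = (1, -1, 1, -5)ᵀ.

Sanity check: (A − (-3)·I) v_1 = (0, 0, 0, 0)ᵀ = 0. ✓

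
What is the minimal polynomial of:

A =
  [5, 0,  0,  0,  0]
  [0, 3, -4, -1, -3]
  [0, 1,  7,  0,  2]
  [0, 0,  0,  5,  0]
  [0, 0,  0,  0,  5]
x^3 - 15*x^2 + 75*x - 125

The characteristic polynomial is χ_A(x) = (x - 5)^5, so the eigenvalues are known. The minimal polynomial is
  m_A(x) = Π_λ (x − λ)^{k_λ}
where k_λ is the size of the *largest* Jordan block for λ (equivalently, the smallest k with (A − λI)^k v = 0 for every generalised eigenvector v of λ).

  λ = 5: largest Jordan block has size 3, contributing (x − 5)^3

So m_A(x) = (x - 5)^3 = x^3 - 15*x^2 + 75*x - 125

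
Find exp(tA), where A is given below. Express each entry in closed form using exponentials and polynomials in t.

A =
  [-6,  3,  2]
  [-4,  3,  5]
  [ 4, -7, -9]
e^{tA} =
  [-2*t*exp(-4*t) + exp(-4*t), t^2*exp(-4*t)/2 + 3*t*exp(-4*t), t^2*exp(-4*t)/2 + 2*t*exp(-4*t)]
  [-4*t*exp(-4*t), t^2*exp(-4*t) + 7*t*exp(-4*t) + exp(-4*t), t^2*exp(-4*t) + 5*t*exp(-4*t)]
  [4*t*exp(-4*t), -t^2*exp(-4*t) - 7*t*exp(-4*t), -t^2*exp(-4*t) - 5*t*exp(-4*t) + exp(-4*t)]

Strategy: write A = P · J · P⁻¹ where J is a Jordan canonical form, so e^{tA} = P · e^{tJ} · P⁻¹, and e^{tJ} can be computed block-by-block.

A has Jordan form
J =
  [-4,  1,  0]
  [ 0, -4,  1]
  [ 0,  0, -4]
(up to reordering of blocks).

Per-block formulas:
  For a 3×3 Jordan block J_3(-4): exp(t · J_3(-4)) = e^(-4t)·(I + t·N + (t^2/2)·N^2), where N is the 3×3 nilpotent shift.

After assembling e^{tJ} and conjugating by P, we get:

e^{tA} =
  [-2*t*exp(-4*t) + exp(-4*t), t^2*exp(-4*t)/2 + 3*t*exp(-4*t), t^2*exp(-4*t)/2 + 2*t*exp(-4*t)]
  [-4*t*exp(-4*t), t^2*exp(-4*t) + 7*t*exp(-4*t) + exp(-4*t), t^2*exp(-4*t) + 5*t*exp(-4*t)]
  [4*t*exp(-4*t), -t^2*exp(-4*t) - 7*t*exp(-4*t), -t^2*exp(-4*t) - 5*t*exp(-4*t) + exp(-4*t)]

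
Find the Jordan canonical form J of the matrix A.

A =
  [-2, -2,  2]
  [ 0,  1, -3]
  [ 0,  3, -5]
J_2(-2) ⊕ J_1(-2)

The characteristic polynomial is
  det(x·I − A) = x^3 + 6*x^2 + 12*x + 8 = (x + 2)^3

Eigenvalues and multiplicities (the geometric multiplicity of λ is n − rank(A − λI), which equals the number of Jordan blocks for λ):
  λ = -2: algebraic multiplicity = 3, geometric multiplicity = 2

Determining the block sizes for each eigenvalue:
  λ = -2: 2 blocks summing to 3 forces exactly one block of size 2 and the rest size 1 → block sizes [2, 1]

Assembling the blocks gives a Jordan form
J =
  [-2,  1,  0]
  [ 0, -2,  0]
  [ 0,  0, -2]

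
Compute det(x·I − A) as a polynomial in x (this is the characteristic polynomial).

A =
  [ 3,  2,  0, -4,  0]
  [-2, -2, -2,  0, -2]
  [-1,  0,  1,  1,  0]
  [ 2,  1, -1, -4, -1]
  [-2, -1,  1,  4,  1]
x^5 + x^4

Expanding det(x·I − A) (e.g. by cofactor expansion or by noting that A is similar to its Jordan form J, which has the same characteristic polynomial as A) gives
  χ_A(x) = x^5 + x^4
which factors as x^4*(x + 1). The eigenvalues (with algebraic multiplicities) are λ = -1 with multiplicity 1, λ = 0 with multiplicity 4.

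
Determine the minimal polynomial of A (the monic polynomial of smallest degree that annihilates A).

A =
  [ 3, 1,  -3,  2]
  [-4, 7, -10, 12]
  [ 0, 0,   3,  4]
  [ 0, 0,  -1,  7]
x^2 - 10*x + 25

The characteristic polynomial is χ_A(x) = (x - 5)^4, so the eigenvalues are known. The minimal polynomial is
  m_A(x) = Π_λ (x − λ)^{k_λ}
where k_λ is the size of the *largest* Jordan block for λ (equivalently, the smallest k with (A − λI)^k v = 0 for every generalised eigenvector v of λ).

  λ = 5: largest Jordan block has size 2, contributing (x − 5)^2

So m_A(x) = (x - 5)^2 = x^2 - 10*x + 25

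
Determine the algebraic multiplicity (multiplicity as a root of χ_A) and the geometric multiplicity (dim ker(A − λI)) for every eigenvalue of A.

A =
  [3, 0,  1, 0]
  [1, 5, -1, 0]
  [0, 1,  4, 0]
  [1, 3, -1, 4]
λ = 4: alg = 4, geom = 2

Step 1 — factor the characteristic polynomial to read off the algebraic multiplicities:
  χ_A(x) = (x - 4)^4

Step 2 — compute geometric multiplicities via the rank-nullity identity g(λ) = n − rank(A − λI):
  rank(A − (4)·I) = 2, so dim ker(A − (4)·I) = n − 2 = 2

Summary:
  λ = 4: algebraic multiplicity = 4, geometric multiplicity = 2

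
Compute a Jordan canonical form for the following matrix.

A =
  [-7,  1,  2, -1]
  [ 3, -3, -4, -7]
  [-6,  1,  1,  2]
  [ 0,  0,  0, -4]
J_2(-4) ⊕ J_1(-4) ⊕ J_1(-1)

The characteristic polynomial is
  det(x·I − A) = x^4 + 13*x^3 + 60*x^2 + 112*x + 64 = (x + 1)*(x + 4)^3

Eigenvalues and multiplicities (the geometric multiplicity of λ is n − rank(A − λI), which equals the number of Jordan blocks for λ):
  λ = -4: algebraic multiplicity = 3, geometric multiplicity = 2
  λ = -1: algebraic multiplicity = 1, geometric multiplicity = 1

Determining the block sizes for each eigenvalue:
  λ = -4: 2 blocks summing to 3 forces exactly one block of size 2 and the rest size 1 → block sizes [2, 1]
  λ = -1: one block (gm = 1), so the single block has size am = 1 → block sizes [1]

Assembling the blocks gives a Jordan form
J =
  [-4,  1,  0,  0]
  [ 0, -4,  0,  0]
  [ 0,  0, -4,  0]
  [ 0,  0,  0, -1]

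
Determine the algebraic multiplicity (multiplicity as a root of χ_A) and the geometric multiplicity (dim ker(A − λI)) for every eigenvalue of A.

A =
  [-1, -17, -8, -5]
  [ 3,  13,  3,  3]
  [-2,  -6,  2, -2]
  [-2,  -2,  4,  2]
λ = 4: alg = 4, geom = 2

Step 1 — factor the characteristic polynomial to read off the algebraic multiplicities:
  χ_A(x) = (x - 4)^4

Step 2 — compute geometric multiplicities via the rank-nullity identity g(λ) = n − rank(A − λI):
  rank(A − (4)·I) = 2, so dim ker(A − (4)·I) = n − 2 = 2

Summary:
  λ = 4: algebraic multiplicity = 4, geometric multiplicity = 2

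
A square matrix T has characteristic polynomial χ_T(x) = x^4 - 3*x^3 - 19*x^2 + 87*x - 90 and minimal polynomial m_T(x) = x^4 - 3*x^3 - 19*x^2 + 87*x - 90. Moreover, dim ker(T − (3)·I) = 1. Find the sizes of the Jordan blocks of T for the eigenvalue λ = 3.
Block sizes for λ = 3: [2]

Step 1 — from the characteristic polynomial, algebraic multiplicity of λ = 3 is 2. From dim ker(T − (3)·I) = 1, there are exactly 1 Jordan blocks for λ = 3.
Step 2 — from the minimal polynomial, the factor (x − 3)^2 tells us the largest block for λ = 3 has size 2.
Step 3 — with total size 2, 1 blocks, and largest block 2, the block sizes (in nonincreasing order) are [2].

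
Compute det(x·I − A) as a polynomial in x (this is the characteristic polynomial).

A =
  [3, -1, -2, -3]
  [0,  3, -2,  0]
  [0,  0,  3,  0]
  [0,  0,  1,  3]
x^4 - 12*x^3 + 54*x^2 - 108*x + 81

Expanding det(x·I − A) (e.g. by cofactor expansion or by noting that A is similar to its Jordan form J, which has the same characteristic polynomial as A) gives
  χ_A(x) = x^4 - 12*x^3 + 54*x^2 - 108*x + 81
which factors as (x - 3)^4. The eigenvalues (with algebraic multiplicities) are λ = 3 with multiplicity 4.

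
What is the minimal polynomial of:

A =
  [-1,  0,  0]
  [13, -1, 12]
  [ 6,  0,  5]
x^3 - 3*x^2 - 9*x - 5

The characteristic polynomial is χ_A(x) = (x - 5)*(x + 1)^2, so the eigenvalues are known. The minimal polynomial is
  m_A(x) = Π_λ (x − λ)^{k_λ}
where k_λ is the size of the *largest* Jordan block for λ (equivalently, the smallest k with (A − λI)^k v = 0 for every generalised eigenvector v of λ).

  λ = -1: largest Jordan block has size 2, contributing (x + 1)^2
  λ = 5: largest Jordan block has size 1, contributing (x − 5)

So m_A(x) = (x - 5)*(x + 1)^2 = x^3 - 3*x^2 - 9*x - 5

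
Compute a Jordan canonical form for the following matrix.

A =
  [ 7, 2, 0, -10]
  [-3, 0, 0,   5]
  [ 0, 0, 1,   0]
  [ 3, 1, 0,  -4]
J_2(1) ⊕ J_1(1) ⊕ J_1(1)

The characteristic polynomial is
  det(x·I − A) = x^4 - 4*x^3 + 6*x^2 - 4*x + 1 = (x - 1)^4

Eigenvalues and multiplicities (the geometric multiplicity of λ is n − rank(A − λI), which equals the number of Jordan blocks for λ):
  λ = 1: algebraic multiplicity = 4, geometric multiplicity = 3

Determining the block sizes for each eigenvalue:
  λ = 1: 3 blocks summing to 4 forces exactly one block of size 2 and the rest size 1 → block sizes [2, 1, 1]

Assembling the blocks gives a Jordan form
J =
  [1, 1, 0, 0]
  [0, 1, 0, 0]
  [0, 0, 1, 0]
  [0, 0, 0, 1]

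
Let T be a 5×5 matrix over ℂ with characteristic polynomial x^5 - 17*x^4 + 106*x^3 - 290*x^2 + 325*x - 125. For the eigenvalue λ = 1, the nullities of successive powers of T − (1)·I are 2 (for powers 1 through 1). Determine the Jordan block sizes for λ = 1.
Block sizes for λ = 1: [1, 1]

From the dimensions of kernels of powers, the number of Jordan blocks of size at least j is d_j − d_{j−1} where d_j = dim ker(N^j) (with d_0 = 0). Computing the differences gives [2].
The number of blocks of size exactly k is (#blocks of size ≥ k) − (#blocks of size ≥ k + 1), so the partition is: 2 block(s) of size 1.
In nonincreasing order the block sizes are [1, 1].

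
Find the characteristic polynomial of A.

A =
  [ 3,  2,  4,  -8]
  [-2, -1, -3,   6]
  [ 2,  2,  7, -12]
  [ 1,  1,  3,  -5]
x^4 - 4*x^3 + 6*x^2 - 4*x + 1

Expanding det(x·I − A) (e.g. by cofactor expansion or by noting that A is similar to its Jordan form J, which has the same characteristic polynomial as A) gives
  χ_A(x) = x^4 - 4*x^3 + 6*x^2 - 4*x + 1
which factors as (x - 1)^4. The eigenvalues (with algebraic multiplicities) are λ = 1 with multiplicity 4.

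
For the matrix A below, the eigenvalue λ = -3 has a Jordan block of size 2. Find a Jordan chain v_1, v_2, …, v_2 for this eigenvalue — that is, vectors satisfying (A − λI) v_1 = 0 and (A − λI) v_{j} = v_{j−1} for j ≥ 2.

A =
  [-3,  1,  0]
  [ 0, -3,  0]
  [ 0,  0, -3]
A Jordan chain for λ = -3 of length 2:
v_1 = (1, 0, 0)ᵀ
v_2 = (0, 1, 0)ᵀ

Let N = A − (-3)·I. We want v_2 with N^2 v_2 = 0 but N^1 v_2 ≠ 0; then v_{j-1} := N · v_j for j = 2, …, 2.

Pick v_2 = (0, 1, 0)ᵀ.
Then v_1 = N · v_2 = (1, 0, 0)ᵀ.

Sanity check: (A − (-3)·I) v_1 = (0, 0, 0)ᵀ = 0. ✓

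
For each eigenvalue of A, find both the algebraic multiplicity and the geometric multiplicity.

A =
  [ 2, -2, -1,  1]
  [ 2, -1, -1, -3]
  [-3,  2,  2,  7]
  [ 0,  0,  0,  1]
λ = 1: alg = 4, geom = 2

Step 1 — factor the characteristic polynomial to read off the algebraic multiplicities:
  χ_A(x) = (x - 1)^4

Step 2 — compute geometric multiplicities via the rank-nullity identity g(λ) = n − rank(A − λI):
  rank(A − (1)·I) = 2, so dim ker(A − (1)·I) = n − 2 = 2

Summary:
  λ = 1: algebraic multiplicity = 4, geometric multiplicity = 2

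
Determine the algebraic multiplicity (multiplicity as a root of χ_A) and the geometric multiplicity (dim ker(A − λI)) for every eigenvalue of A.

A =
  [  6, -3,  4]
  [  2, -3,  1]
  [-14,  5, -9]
λ = -2: alg = 3, geom = 1

Step 1 — factor the characteristic polynomial to read off the algebraic multiplicities:
  χ_A(x) = (x + 2)^3

Step 2 — compute geometric multiplicities via the rank-nullity identity g(λ) = n − rank(A − λI):
  rank(A − (-2)·I) = 2, so dim ker(A − (-2)·I) = n − 2 = 1

Summary:
  λ = -2: algebraic multiplicity = 3, geometric multiplicity = 1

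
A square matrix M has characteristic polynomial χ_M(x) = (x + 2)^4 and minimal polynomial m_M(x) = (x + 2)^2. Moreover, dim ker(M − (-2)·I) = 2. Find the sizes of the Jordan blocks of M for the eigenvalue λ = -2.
Block sizes for λ = -2: [2, 2]

Step 1 — from the characteristic polynomial, algebraic multiplicity of λ = -2 is 4. From dim ker(M − (-2)·I) = 2, there are exactly 2 Jordan blocks for λ = -2.
Step 2 — from the minimal polynomial, the factor (x + 2)^2 tells us the largest block for λ = -2 has size 2.
Step 3 — with total size 4, 2 blocks, and largest block 2, the block sizes (in nonincreasing order) are [2, 2].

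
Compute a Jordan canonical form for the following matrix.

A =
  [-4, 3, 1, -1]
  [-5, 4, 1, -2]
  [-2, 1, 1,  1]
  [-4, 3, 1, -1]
J_3(0) ⊕ J_1(0)

The characteristic polynomial is
  det(x·I − A) = x^4

Eigenvalues and multiplicities (the geometric multiplicity of λ is n − rank(A − λI), which equals the number of Jordan blocks for λ):
  λ = 0: algebraic multiplicity = 4, geometric multiplicity = 2

Determining the block sizes for each eigenvalue:
  λ = 0: with am = 4 and gm = 2, the partition is not yet determined (e.g. several partitions of 4 into 2 parts exist). Let N = A − (0)·I. Computing rank(N^1) = 2, rank(N^2) = 1, rank(N^3) = 0; the number of blocks of size ≥ j is rank(N^{j−1}) − rank(N^j), giving [2, 1, 1]. So we have 1 block(s) of size 3, 1 block(s) of size 1 → block sizes [3, 1]

Assembling the blocks gives a Jordan form
J =
  [0, 1, 0, 0]
  [0, 0, 1, 0]
  [0, 0, 0, 0]
  [0, 0, 0, 0]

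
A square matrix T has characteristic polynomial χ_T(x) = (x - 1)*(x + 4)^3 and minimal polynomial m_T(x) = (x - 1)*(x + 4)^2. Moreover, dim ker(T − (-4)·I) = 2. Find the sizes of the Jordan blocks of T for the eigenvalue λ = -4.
Block sizes for λ = -4: [2, 1]

Step 1 — from the characteristic polynomial, algebraic multiplicity of λ = -4 is 3. From dim ker(T − (-4)·I) = 2, there are exactly 2 Jordan blocks for λ = -4.
Step 2 — from the minimal polynomial, the factor (x + 4)^2 tells us the largest block for λ = -4 has size 2.
Step 3 — with total size 3, 2 blocks, and largest block 2, the block sizes (in nonincreasing order) are [2, 1].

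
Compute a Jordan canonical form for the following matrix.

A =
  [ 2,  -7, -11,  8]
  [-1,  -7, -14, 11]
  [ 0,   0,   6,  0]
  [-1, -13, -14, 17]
J_2(3) ⊕ J_1(6) ⊕ J_1(6)

The characteristic polynomial is
  det(x·I − A) = x^4 - 18*x^3 + 117*x^2 - 324*x + 324 = (x - 6)^2*(x - 3)^2

Eigenvalues and multiplicities (the geometric multiplicity of λ is n − rank(A − λI), which equals the number of Jordan blocks for λ):
  λ = 3: algebraic multiplicity = 2, geometric multiplicity = 1
  λ = 6: algebraic multiplicity = 2, geometric multiplicity = 2

Determining the block sizes for each eigenvalue:
  λ = 3: one block (gm = 1), so the single block has size am = 2 → block sizes [2]
  λ = 6: gm = am = 2, so every block has size 1 → block sizes [1, 1]

Assembling the blocks gives a Jordan form
J =
  [3, 1, 0, 0]
  [0, 3, 0, 0]
  [0, 0, 6, 0]
  [0, 0, 0, 6]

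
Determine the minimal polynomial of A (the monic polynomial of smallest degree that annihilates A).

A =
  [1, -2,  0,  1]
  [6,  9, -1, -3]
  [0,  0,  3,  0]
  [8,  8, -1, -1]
x^3 - 9*x^2 + 27*x - 27

The characteristic polynomial is χ_A(x) = (x - 3)^4, so the eigenvalues are known. The minimal polynomial is
  m_A(x) = Π_λ (x − λ)^{k_λ}
where k_λ is the size of the *largest* Jordan block for λ (equivalently, the smallest k with (A − λI)^k v = 0 for every generalised eigenvector v of λ).

  λ = 3: largest Jordan block has size 3, contributing (x − 3)^3

So m_A(x) = (x - 3)^3 = x^3 - 9*x^2 + 27*x - 27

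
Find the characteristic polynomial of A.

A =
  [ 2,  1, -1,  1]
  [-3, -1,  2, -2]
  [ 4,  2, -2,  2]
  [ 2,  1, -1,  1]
x^4

Expanding det(x·I − A) (e.g. by cofactor expansion or by noting that A is similar to its Jordan form J, which has the same characteristic polynomial as A) gives
  χ_A(x) = x^4
which factors as x^4. The eigenvalues (with algebraic multiplicities) are λ = 0 with multiplicity 4.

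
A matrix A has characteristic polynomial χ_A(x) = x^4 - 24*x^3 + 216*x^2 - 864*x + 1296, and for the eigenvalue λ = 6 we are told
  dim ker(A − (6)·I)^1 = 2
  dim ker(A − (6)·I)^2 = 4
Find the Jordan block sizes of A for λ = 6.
Block sizes for λ = 6: [2, 2]

From the dimensions of kernels of powers, the number of Jordan blocks of size at least j is d_j − d_{j−1} where d_j = dim ker(N^j) (with d_0 = 0). Computing the differences gives [2, 2].
The number of blocks of size exactly k is (#blocks of size ≥ k) − (#blocks of size ≥ k + 1), so the partition is: 2 block(s) of size 2.
In nonincreasing order the block sizes are [2, 2].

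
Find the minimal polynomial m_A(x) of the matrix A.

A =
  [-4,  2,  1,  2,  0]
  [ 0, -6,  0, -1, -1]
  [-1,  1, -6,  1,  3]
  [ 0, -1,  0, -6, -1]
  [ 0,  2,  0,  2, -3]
x^3 + 15*x^2 + 75*x + 125

The characteristic polynomial is χ_A(x) = (x + 5)^5, so the eigenvalues are known. The minimal polynomial is
  m_A(x) = Π_λ (x − λ)^{k_λ}
where k_λ is the size of the *largest* Jordan block for λ (equivalently, the smallest k with (A − λI)^k v = 0 for every generalised eigenvector v of λ).

  λ = -5: largest Jordan block has size 3, contributing (x + 5)^3

So m_A(x) = (x + 5)^3 = x^3 + 15*x^2 + 75*x + 125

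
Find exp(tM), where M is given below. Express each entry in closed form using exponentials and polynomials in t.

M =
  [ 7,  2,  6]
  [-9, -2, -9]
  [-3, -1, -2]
e^{tM} =
  [6*t*exp(t) + exp(t), 2*t*exp(t), 6*t*exp(t)]
  [-9*t*exp(t), -3*t*exp(t) + exp(t), -9*t*exp(t)]
  [-3*t*exp(t), -t*exp(t), -3*t*exp(t) + exp(t)]

Strategy: write M = P · J · P⁻¹ where J is a Jordan canonical form, so e^{tM} = P · e^{tJ} · P⁻¹, and e^{tJ} can be computed block-by-block.

M has Jordan form
J =
  [1, 1, 0]
  [0, 1, 0]
  [0, 0, 1]
(up to reordering of blocks).

Per-block formulas:
  For a 1×1 block at λ = 1: exp(t · [1]) = [e^(1t)].
  For a 2×2 Jordan block J_2(1): exp(t · J_2(1)) = e^(1t)·(I + t·N), where N is the 2×2 nilpotent shift.

After assembling e^{tJ} and conjugating by P, we get:

e^{tM} =
  [6*t*exp(t) + exp(t), 2*t*exp(t), 6*t*exp(t)]
  [-9*t*exp(t), -3*t*exp(t) + exp(t), -9*t*exp(t)]
  [-3*t*exp(t), -t*exp(t), -3*t*exp(t) + exp(t)]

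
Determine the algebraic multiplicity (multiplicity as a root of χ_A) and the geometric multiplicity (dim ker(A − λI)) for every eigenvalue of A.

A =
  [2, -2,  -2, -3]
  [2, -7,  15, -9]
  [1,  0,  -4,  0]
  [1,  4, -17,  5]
λ = -1: alg = 4, geom = 2

Step 1 — factor the characteristic polynomial to read off the algebraic multiplicities:
  χ_A(x) = (x + 1)^4

Step 2 — compute geometric multiplicities via the rank-nullity identity g(λ) = n − rank(A − λI):
  rank(A − (-1)·I) = 2, so dim ker(A − (-1)·I) = n − 2 = 2

Summary:
  λ = -1: algebraic multiplicity = 4, geometric multiplicity = 2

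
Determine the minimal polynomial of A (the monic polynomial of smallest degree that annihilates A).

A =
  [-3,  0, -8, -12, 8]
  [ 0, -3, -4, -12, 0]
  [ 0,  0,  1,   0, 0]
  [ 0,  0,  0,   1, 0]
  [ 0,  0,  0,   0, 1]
x^2 + 2*x - 3

The characteristic polynomial is χ_A(x) = (x - 1)^3*(x + 3)^2, so the eigenvalues are known. The minimal polynomial is
  m_A(x) = Π_λ (x − λ)^{k_λ}
where k_λ is the size of the *largest* Jordan block for λ (equivalently, the smallest k with (A − λI)^k v = 0 for every generalised eigenvector v of λ).

  λ = -3: largest Jordan block has size 1, contributing (x + 3)
  λ = 1: largest Jordan block has size 1, contributing (x − 1)

So m_A(x) = (x - 1)*(x + 3) = x^2 + 2*x - 3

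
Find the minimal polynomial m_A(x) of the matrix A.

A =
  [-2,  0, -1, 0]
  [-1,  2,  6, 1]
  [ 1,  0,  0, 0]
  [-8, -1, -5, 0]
x^4 - 2*x^2 + 1

The characteristic polynomial is χ_A(x) = (x - 1)^2*(x + 1)^2, so the eigenvalues are known. The minimal polynomial is
  m_A(x) = Π_λ (x − λ)^{k_λ}
where k_λ is the size of the *largest* Jordan block for λ (equivalently, the smallest k with (A − λI)^k v = 0 for every generalised eigenvector v of λ).

  λ = -1: largest Jordan block has size 2, contributing (x + 1)^2
  λ = 1: largest Jordan block has size 2, contributing (x − 1)^2

So m_A(x) = (x - 1)^2*(x + 1)^2 = x^4 - 2*x^2 + 1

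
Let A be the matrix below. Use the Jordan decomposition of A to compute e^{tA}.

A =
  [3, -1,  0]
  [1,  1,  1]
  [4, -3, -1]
e^{tA} =
  [3*t^2*exp(t)/2 + 2*t*exp(t) + exp(t), -t^2*exp(t) - t*exp(t), -t^2*exp(t)/2]
  [3*t^2*exp(t) + t*exp(t), -2*t^2*exp(t) + exp(t), -t^2*exp(t) + t*exp(t)]
  [-3*t^2*exp(t)/2 + 4*t*exp(t), t^2*exp(t) - 3*t*exp(t), t^2*exp(t)/2 - 2*t*exp(t) + exp(t)]

Strategy: write A = P · J · P⁻¹ where J is a Jordan canonical form, so e^{tA} = P · e^{tJ} · P⁻¹, and e^{tJ} can be computed block-by-block.

A has Jordan form
J =
  [1, 1, 0]
  [0, 1, 1]
  [0, 0, 1]
(up to reordering of blocks).

Per-block formulas:
  For a 3×3 Jordan block J_3(1): exp(t · J_3(1)) = e^(1t)·(I + t·N + (t^2/2)·N^2), where N is the 3×3 nilpotent shift.

After assembling e^{tJ} and conjugating by P, we get:

e^{tA} =
  [3*t^2*exp(t)/2 + 2*t*exp(t) + exp(t), -t^2*exp(t) - t*exp(t), -t^2*exp(t)/2]
  [3*t^2*exp(t) + t*exp(t), -2*t^2*exp(t) + exp(t), -t^2*exp(t) + t*exp(t)]
  [-3*t^2*exp(t)/2 + 4*t*exp(t), t^2*exp(t) - 3*t*exp(t), t^2*exp(t)/2 - 2*t*exp(t) + exp(t)]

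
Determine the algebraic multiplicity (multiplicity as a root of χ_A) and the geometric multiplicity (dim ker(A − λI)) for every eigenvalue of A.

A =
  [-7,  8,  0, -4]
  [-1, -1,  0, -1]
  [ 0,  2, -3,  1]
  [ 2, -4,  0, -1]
λ = -3: alg = 4, geom = 2

Step 1 — factor the characteristic polynomial to read off the algebraic multiplicities:
  χ_A(x) = (x + 3)^4

Step 2 — compute geometric multiplicities via the rank-nullity identity g(λ) = n − rank(A − λI):
  rank(A − (-3)·I) = 2, so dim ker(A − (-3)·I) = n − 2 = 2

Summary:
  λ = -3: algebraic multiplicity = 4, geometric multiplicity = 2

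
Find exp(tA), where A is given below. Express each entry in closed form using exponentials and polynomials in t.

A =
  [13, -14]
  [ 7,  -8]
e^{tA} =
  [2*exp(6*t) - exp(-t), -2*exp(6*t) + 2*exp(-t)]
  [exp(6*t) - exp(-t), -exp(6*t) + 2*exp(-t)]

Strategy: write A = P · J · P⁻¹ where J is a Jordan canonical form, so e^{tA} = P · e^{tJ} · P⁻¹, and e^{tJ} can be computed block-by-block.

A has Jordan form
J =
  [-1, 0]
  [ 0, 6]
(up to reordering of blocks).

Per-block formulas:
  For a 1×1 block at λ = -1: exp(t · [-1]) = [e^(-1t)].
  For a 1×1 block at λ = 6: exp(t · [6]) = [e^(6t)].

After assembling e^{tJ} and conjugating by P, we get:

e^{tA} =
  [2*exp(6*t) - exp(-t), -2*exp(6*t) + 2*exp(-t)]
  [exp(6*t) - exp(-t), -exp(6*t) + 2*exp(-t)]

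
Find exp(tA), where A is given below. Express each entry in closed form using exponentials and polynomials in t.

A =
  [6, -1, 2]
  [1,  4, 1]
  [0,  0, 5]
e^{tA} =
  [t*exp(5*t) + exp(5*t), -t*exp(5*t), t^2*exp(5*t)/2 + 2*t*exp(5*t)]
  [t*exp(5*t), -t*exp(5*t) + exp(5*t), t^2*exp(5*t)/2 + t*exp(5*t)]
  [0, 0, exp(5*t)]

Strategy: write A = P · J · P⁻¹ where J is a Jordan canonical form, so e^{tA} = P · e^{tJ} · P⁻¹, and e^{tJ} can be computed block-by-block.

A has Jordan form
J =
  [5, 1, 0]
  [0, 5, 1]
  [0, 0, 5]
(up to reordering of blocks).

Per-block formulas:
  For a 3×3 Jordan block J_3(5): exp(t · J_3(5)) = e^(5t)·(I + t·N + (t^2/2)·N^2), where N is the 3×3 nilpotent shift.

After assembling e^{tJ} and conjugating by P, we get:

e^{tA} =
  [t*exp(5*t) + exp(5*t), -t*exp(5*t), t^2*exp(5*t)/2 + 2*t*exp(5*t)]
  [t*exp(5*t), -t*exp(5*t) + exp(5*t), t^2*exp(5*t)/2 + t*exp(5*t)]
  [0, 0, exp(5*t)]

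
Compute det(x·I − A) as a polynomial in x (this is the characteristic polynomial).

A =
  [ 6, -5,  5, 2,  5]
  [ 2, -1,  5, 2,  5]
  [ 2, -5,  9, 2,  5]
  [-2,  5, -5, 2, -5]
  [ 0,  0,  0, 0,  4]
x^5 - 20*x^4 + 160*x^3 - 640*x^2 + 1280*x - 1024

Expanding det(x·I − A) (e.g. by cofactor expansion or by noting that A is similar to its Jordan form J, which has the same characteristic polynomial as A) gives
  χ_A(x) = x^5 - 20*x^4 + 160*x^3 - 640*x^2 + 1280*x - 1024
which factors as (x - 4)^5. The eigenvalues (with algebraic multiplicities) are λ = 4 with multiplicity 5.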